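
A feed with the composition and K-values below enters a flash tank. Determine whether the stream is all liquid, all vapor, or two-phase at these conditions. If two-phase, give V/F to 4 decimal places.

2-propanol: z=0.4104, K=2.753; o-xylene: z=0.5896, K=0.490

ΣzᵢKᵢ = 1.4187; Σzᵢ/Kᵢ = 1.3523.
Both exceed 1, so a two-phase solution exists.
Let ψ = V/F and solve Σ zᵢ(Kᵢ−1)/(1+ψ(Kᵢ−1)) = 0.
Binary case is linear: z₁(K₁−1)(1+ψ(K₂−1)) + z₂(K₂−1)(1+ψ(K₁−1)) = 0
⇒ ψ = [z₁(K₁−1)+z₂(K₂−1)] / [−(K₁−1)(K₂−1)] = 0.41874/0.89403 = 0.4684

two-phase, V/F = 0.4684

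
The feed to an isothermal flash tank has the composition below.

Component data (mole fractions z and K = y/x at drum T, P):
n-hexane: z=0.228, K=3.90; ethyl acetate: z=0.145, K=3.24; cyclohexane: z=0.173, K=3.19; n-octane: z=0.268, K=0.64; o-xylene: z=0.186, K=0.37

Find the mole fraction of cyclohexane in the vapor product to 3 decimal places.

y_cyclohexane = 0.185

Iterate (Newton) starting at β = 0.61:
  β = 0.610: g = 0.2243, g' = -0.784 → β = 0.896
  β = 0.896: g = 0.0081, g' = -0.788 → β = 0.906
Converged at β = 0.906.
Compositions from xᵢ = zᵢ/(1+β(Kᵢ−1)), yᵢ = Kᵢxᵢ:
  n-hexane: x = 0.063, y = 0.245
  ethyl acetate: x = 0.048, y = 0.155
  cyclohexane: x = 0.058, y = 0.185
  n-octane: x = 0.398, y = 0.255
  o-xylene: x = 0.434, y = 0.160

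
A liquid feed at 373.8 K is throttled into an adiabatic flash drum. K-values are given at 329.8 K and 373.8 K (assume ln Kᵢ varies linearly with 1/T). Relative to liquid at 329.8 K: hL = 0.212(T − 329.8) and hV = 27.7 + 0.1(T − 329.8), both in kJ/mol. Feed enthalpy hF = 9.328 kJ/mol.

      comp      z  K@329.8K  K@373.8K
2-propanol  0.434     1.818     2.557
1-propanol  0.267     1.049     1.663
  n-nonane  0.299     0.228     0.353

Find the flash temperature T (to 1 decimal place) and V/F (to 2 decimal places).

Adiabatic flash: solve Rachford–Rice at each trial T, then check hF = ψ·hV(T) + (1−ψ)·hL(T).
  T = 329.8 K: K = (1.818, 1.049, 0.228), RR gives ψ = 0.295, H_out = 8.171 kJ/mol
  T = 373.8 K: K = (2.557, 1.663, 0.353), RR gives ψ = 0.819, H_out = 27.984 kJ/mol
  T = 351.8 K: K = (2.179, 1.340, 0.288), RR gives ψ = 0.604, H_out = 19.918 kJ/mol
  T = 340.8 K: K = (1.996, 1.190, 0.257), RR gives ψ = 0.470, H_out = 14.762 kJ/mol
  T = 335.3 K: K = (1.907, 1.119, 0.242), RR gives ψ = 0.389, H_out = 11.697 kJ/mol
  T = 332.6 K: K = (1.863, 1.084, 0.235), RR gives ψ = 0.345, H_out = 10.031 kJ/mol
  T = 331.2 K: K = (1.840, 1.067, 0.232), RR gives ψ = 0.320, H_out = 9.119 kJ/mol
Linear interpolation between T = 331.2 (H_out = 9.119) and T = 332.6 (H_out = 10.031) on hF = 9.328 gives T ≈ 331.5 K, at which ψ = 0.33.

T = 331.5 K, V/F = 0.33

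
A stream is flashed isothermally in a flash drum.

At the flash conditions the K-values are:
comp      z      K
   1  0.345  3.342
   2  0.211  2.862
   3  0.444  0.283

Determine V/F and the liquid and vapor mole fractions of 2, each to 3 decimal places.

V/F = 0.569, x_2 = 0.102, y_2 = 0.293

Material balance + equilibrium reduce to Σ zᵢ(Kᵢ−1)/(1+V/F(Kᵢ−1)) = 0.
Feasibility: ΣzᵢKᵢ = 1.883, Σzᵢ/Kᵢ = 1.746 — both > 1, two phases present.
Iterate (Newton) starting at V/F = 0.33:
  V/F = 0.330: g = 0.2821, g' = -1.274 → V/F = 0.551
  V/F = 0.551: g = 0.0200, g' = -1.163 → V/F = 0.569
Converged at V/F = 0.569.
Compositions from xᵢ = zᵢ/(1+V/F(Kᵢ−1)), yᵢ = Kᵢxᵢ:
  1: x = 0.148, y = 0.495
  2: x = 0.102, y = 0.293
  3: x = 0.750, y = 0.212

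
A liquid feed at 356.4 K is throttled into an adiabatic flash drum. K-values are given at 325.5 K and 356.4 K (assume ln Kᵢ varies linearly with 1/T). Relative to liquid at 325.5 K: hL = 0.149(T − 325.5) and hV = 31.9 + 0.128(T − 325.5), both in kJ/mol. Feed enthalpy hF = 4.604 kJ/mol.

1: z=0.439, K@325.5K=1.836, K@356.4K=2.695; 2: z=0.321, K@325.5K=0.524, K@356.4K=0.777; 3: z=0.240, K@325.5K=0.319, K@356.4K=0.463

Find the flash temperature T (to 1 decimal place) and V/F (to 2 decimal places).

Adiabatic flash: solve Rachford–Rice at each trial T, then check hF = ψ·hV(T) + (1−ψ)·hL(T).
  T = 325.5 K: K = (1.836, 0.524, 0.319), RR gives ψ = 0.106, H_out = 3.385 kJ/mol
  T = 356.4 K: K = (2.695, 0.777, 0.463), RR gives ψ = 0.806, H_out = 29.791 kJ/mol
  T = 340.9 K: K = (2.242, 0.643, 0.387), RR gives ψ = 0.471, H_out = 17.156 kJ/mol
  T = 333.2 K: K = (2.034, 0.582, 0.352), RR gives ψ = 0.300, H_out = 10.672 kJ/mol
  T = 329.4 K: K = (1.935, 0.553, 0.336), RR gives ψ = 0.209, H_out = 7.222 kJ/mol
  T = 327.4 K: K = (1.884, 0.538, 0.327), RR gives ψ = 0.157, H_out = 5.300 kJ/mol
Linear interpolation between T = 325.5 (H_out = 3.385) and T = 327.4 (H_out = 5.300) on hF = 4.604 gives T ≈ 326.7 K, at which ψ = 0.14.

T = 326.7 K, V/F = 0.14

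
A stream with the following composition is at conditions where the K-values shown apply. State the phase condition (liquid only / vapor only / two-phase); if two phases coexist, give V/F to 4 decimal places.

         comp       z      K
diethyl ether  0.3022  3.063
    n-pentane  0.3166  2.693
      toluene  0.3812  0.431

two-phase, V/F = 0.8828

ΣzᵢKᵢ = 1.9425; Σzᵢ/Kᵢ = 1.1007.
Both exceed 1, so a two-phase solution exists.
Let ψ = V/F and solve Σ zᵢ(Kᵢ−1)/(1+ψ(Kᵢ−1)) = 0.
Iterate (Newton) starting at ψ = 0.66:
  ψ = 0.6600: g = 0.16979, g' = -0.7495 → ψ = 0.8865
  ψ = 0.8865: g = -0.00299, g' = -0.8084 → ψ = 0.8828
Converged at ψ = 0.8828.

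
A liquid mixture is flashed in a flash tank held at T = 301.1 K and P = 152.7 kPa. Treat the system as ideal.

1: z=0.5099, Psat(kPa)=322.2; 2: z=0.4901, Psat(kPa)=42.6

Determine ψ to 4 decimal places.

Raoult's law: Kᵢ = Pᵢˢᵃᵗ/P = Pᵢˢᵃᵗ/152.7.
  K_1 = 322.2/152.7 = 2.110020, K_2 = 42.6/152.7 = 0.278978
Material balance + equilibrium reduce to Σ zᵢ(Kᵢ−1)/(1+ψ(Kᵢ−1)) = 0.
Feasibility: ΣzᵢKᵢ = 1.2126, Σzᵢ/Kᵢ = 1.9984 — both > 1, two phases present.
Newton iteration, ψ⁰ = 0.5:
  ψ = 0.5000: g = -0.18860, g' = -0.8829 → ψ = 0.2864
  ψ = 0.2864: g = -0.01585, g' = -0.7664 → ψ = 0.2657
Converged at ψ = 0.2657.

ψ = 0.2657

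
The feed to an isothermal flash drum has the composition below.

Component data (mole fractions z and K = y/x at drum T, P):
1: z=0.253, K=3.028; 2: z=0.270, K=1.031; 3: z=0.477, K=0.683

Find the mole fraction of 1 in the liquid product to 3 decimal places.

x_1 = 0.096

Newton–Raphson from ψ = 0.5:
  ψ = 0.500: g = 0.0833, g' = -0.324 → ψ = 0.757
  ψ = 0.757: g = 0.0117, g' = -0.245 → ψ = 0.804
  ψ = 0.804: g = 0.0002, g' = -0.237 → ψ = 0.805
Converged at ψ = 0.805.
Compositions from xᵢ = zᵢ/(1+ψ(Kᵢ−1)), yᵢ = Kᵢxᵢ:
  1: x = 0.096, y = 0.291
  2: x = 0.263, y = 0.272
  3: x = 0.640, y = 0.437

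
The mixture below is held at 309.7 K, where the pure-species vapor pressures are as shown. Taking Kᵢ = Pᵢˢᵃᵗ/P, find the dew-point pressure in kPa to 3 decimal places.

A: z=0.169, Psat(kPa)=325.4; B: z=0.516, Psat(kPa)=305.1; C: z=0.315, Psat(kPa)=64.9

Pdew = 141.558 kPa

At the dew point ψ → 1, so Σzᵢ/Kᵢ = 1 with Kᵢ = Pᵢˢᵃᵗ/P ⇒ 1/P = Σzᵢ/Pᵢˢᵃᵗ.
1/P = 0.169/325.4 + 0.516/305.1 + 0.315/64.9 = 0.007064 ⇒ P = 141.558 kPa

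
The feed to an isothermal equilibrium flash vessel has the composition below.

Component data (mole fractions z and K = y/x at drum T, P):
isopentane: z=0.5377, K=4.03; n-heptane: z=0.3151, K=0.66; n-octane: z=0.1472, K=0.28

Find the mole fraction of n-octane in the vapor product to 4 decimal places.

Rachford–Rice: g(β) = Σ zᵢ(Kᵢ−1)/(1+β(Kᵢ−1)) = 0.
Feasibility: ΣzᵢKᵢ = 2.4161, Σzᵢ/Kᵢ = 1.1366 — both > 1, two phases present.
Iterate (Newton) starting at β = 0.5:
  β = 0.5000: g = 0.35313, g' = -1.0196 → β = 0.8463
  β = 0.8463: g = 0.03536, g' = -0.9604 → β = 0.8832
  β = 0.8832: g = -0.00095, g' = -1.0152 → β = 0.8822
Converged at β = 0.8822.
Compositions from xᵢ = zᵢ/(1+β(Kᵢ−1)), yᵢ = Kᵢxᵢ:
  isopentane: x = 0.1464, y = 0.5899
  n-heptane: x = 0.4501, y = 0.2971
  n-octane: x = 0.4035, y = 0.1130

y_n-octane = 0.1130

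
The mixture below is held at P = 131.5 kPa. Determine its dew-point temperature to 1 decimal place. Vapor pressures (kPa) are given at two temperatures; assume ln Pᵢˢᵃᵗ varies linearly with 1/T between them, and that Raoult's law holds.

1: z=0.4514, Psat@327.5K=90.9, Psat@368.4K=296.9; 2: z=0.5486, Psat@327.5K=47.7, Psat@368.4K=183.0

Dew-point temperature: Σzᵢ·P/Pᵢˢᵃᵗ(T) = 1. Interpolate ln Pᵢˢᵃᵗ = aᵢ + bᵢ/T.
  T = 327.5 K: ΣzᵢP/Pᵢˢᵃᵗ = 2.1654
  T = 368.4 K: ΣzᵢP/Pᵢˢᵃᵗ = 0.5941
  T = 347.9 K: ΣzᵢP/Pᵢˢᵃᵗ = 1.0929
  T = 358.1 K: ΣzᵢP/Pᵢˢᵃᵗ = 0.7999
  T = 353.0 K: ΣzᵢP/Pᵢˢᵃᵗ = 0.9329
  T = 350.4 K: ΣzᵢP/Pᵢˢᵃᵗ = 1.0107
  T = 351.7 K: ΣzᵢP/Pᵢˢᵃᵗ = 0.9708
Interpolating between 350.4 K and 351.7 K gives T ≈ 350.7 K.

T = 350.7 K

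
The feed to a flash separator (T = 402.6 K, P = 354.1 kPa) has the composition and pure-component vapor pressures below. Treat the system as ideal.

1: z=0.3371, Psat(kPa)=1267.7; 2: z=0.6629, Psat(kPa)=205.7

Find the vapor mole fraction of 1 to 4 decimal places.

Raoult's law: Kᵢ = Pᵢˢᵃᵗ/P = Pᵢˢᵃᵗ/354.1.
  K_1 = 1267.7/354.1 = 3.580062, K_2 = 205.7/354.1 = 0.580909
Newton iteration, V/F⁰ = 0.5:
  V/F = 0.5000: g = 0.02833, g' = -0.6142 → V/F = 0.5461
  V/F = 0.5461: g = 0.00076, g' = -0.5825 → V/F = 0.5474
Converged at V/F = 0.5474.
Compositions from xᵢ = zᵢ/(1+V/F(Kᵢ−1)), yᵢ = Kᵢxᵢ:
  1: x = 0.1397, y = 0.5003
  2: x = 0.8603, y = 0.4997

y_1 = 0.5003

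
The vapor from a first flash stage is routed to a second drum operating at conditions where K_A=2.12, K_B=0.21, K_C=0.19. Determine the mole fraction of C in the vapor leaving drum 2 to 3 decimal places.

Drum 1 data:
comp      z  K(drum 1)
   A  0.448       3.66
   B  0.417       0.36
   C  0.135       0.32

Drum 1:
Newton iteration, ψ₁⁰ = 0.51:
  ψ₁ = 0.510: g = -0.0311, g' = -1.094 → ψ₁ = 0.482
Converged at ψ₁ = 0.482.
Drum-1 compositions:
  A: x = 0.196, y = 0.719
  B: x = 0.603, y = 0.217
  C: x = 0.201, y = 0.064
Drum-2 feed = drum-1 vapor: z₂ = (0.7187, 0.2170, 0.0642).
Drum 2:
Material balance + equilibrium reduce to Σ zᵢ(Kᵢ−1)/(1+ψ₂(Kᵢ−1)) = 0.
g(0) = ΣzᵢKᵢ − 1 = 0.581 and g(1) = 1 − Σzᵢ/Kᵢ = -0.711, so a root lies in (0, 1).
Iterate (Newton) starting at ψ₂ = 0.58:
  ψ₂ = 0.580: g = 0.0734, g' = -0.943 → ψ₂ = 0.658
  ψ₂ = 0.658: g = -0.0049, g' = -1.079 → ψ₂ = 0.653
Converged at ψ₂ = 0.653.
  A: x = 0.415, y = 0.880
  B: x = 0.449, y = 0.094
  C: x = 0.136, y = 0.026

y_C (drum 2) = 0.026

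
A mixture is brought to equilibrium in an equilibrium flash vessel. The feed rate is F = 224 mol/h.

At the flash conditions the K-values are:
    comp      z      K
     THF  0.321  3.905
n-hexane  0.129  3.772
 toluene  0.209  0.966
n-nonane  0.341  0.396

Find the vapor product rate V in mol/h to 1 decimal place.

Rachford–Rice: g(β) = Σ zᵢ(Kᵢ−1)/(1+β(Kᵢ−1)) = 0.
Feasibility: ΣzᵢKᵢ = 2.077, Σzᵢ/Kᵢ = 1.194 — both > 1, two phases present.
Iterate (Newton) starting at β = 0.5:
  β = 0.500: g = 0.2278, g' = -0.880 → β = 0.759
  β = 0.759: g = 0.0187, g' = -0.791 → β = 0.782
Converged at β = 0.782.
Then V = β·F = 0.7824·224 = 175.2 mol/h and L = F − V = 48.8 mol/h.

V = 175.2 mol/h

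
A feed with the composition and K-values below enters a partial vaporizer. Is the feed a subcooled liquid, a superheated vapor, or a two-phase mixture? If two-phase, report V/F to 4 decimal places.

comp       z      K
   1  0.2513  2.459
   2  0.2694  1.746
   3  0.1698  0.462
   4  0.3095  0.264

two-phase, V/F = 0.3255

ΣzᵢKᵢ = 1.2485; Σzᵢ/Kᵢ = 1.7964.
Both exceed 1, so a two-phase solution exists.
Let ψ = V/F and solve Σ zᵢ(Kᵢ−1)/(1+ψ(Kᵢ−1)) = 0.
Iterate (Newton) starting at ψ = 0.48:
  ψ = 0.4800: g = -0.11177, g' = -0.7565 → ψ = 0.3323
  ψ = 0.3323: g = -0.00477, g' = -0.7056 → ψ = 0.3255
Converged at ψ = 0.3255.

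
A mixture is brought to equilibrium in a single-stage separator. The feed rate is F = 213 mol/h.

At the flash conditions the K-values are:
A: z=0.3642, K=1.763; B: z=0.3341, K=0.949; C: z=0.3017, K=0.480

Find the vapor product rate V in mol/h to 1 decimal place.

Material balance + equilibrium reduce to Σ zᵢ(Kᵢ−1)/(1+ψ(Kᵢ−1)) = 0.
Feasibility: ΣzᵢKᵢ = 1.1040, Σzᵢ/Kᵢ = 1.1872 — both > 1, two phases present.
Newton iteration, ψ⁰ = 0.42:
  ψ = 0.4200: g = -0.00769, g' = -0.2560 → ψ = 0.3900
  ψ = 0.3900: g = -0.00001, g' = -0.2552 → ψ = 0.3899
Converged at ψ = 0.3899.
Then V = ψ·F = 0.3899·213 = 83.1 mol/h and L = F − V = 129.9 mol/h.

V = 83.1 mol/h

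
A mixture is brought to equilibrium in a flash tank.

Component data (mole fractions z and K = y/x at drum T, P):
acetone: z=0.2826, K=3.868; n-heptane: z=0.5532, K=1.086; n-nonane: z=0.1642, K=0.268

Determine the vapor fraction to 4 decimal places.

Rachford–Rice: g(ψ) = Σ zᵢ(Kᵢ−1)/(1+ψ(Kᵢ−1)) = 0.
Feasibility: ΣzᵢKᵢ = 1.7379, Σzᵢ/Kᵢ = 1.1951 — both > 1, two phases present.
Newton iteration, ψ⁰ = 0.67:
  ψ = 0.6700: g = 0.08652, g' = -0.6148 → ψ = 0.8107
  ψ = 0.8107: g = -0.00742, g' = -0.7461 → ψ = 0.8008
  ψ = 0.8008: g = -0.00008, g' = -0.7312 → ψ = 0.8007
Converged at ψ = 0.8007.

ψ = 0.8007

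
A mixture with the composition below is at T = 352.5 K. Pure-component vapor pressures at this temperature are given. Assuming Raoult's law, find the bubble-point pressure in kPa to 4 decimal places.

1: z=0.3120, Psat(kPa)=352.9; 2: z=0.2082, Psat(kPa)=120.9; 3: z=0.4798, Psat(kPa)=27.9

Pbub = 148.6626 kPa

At the bubble point ψ → 0, so ΣzᵢKᵢ = 1 with Kᵢ = Pᵢˢᵃᵗ/P ⇒ P = ΣzᵢPᵢˢᵃᵗ.
P = 0.3120·352.9 + 0.2082·120.9 + 0.4798·27.9 = 148.6626 kPa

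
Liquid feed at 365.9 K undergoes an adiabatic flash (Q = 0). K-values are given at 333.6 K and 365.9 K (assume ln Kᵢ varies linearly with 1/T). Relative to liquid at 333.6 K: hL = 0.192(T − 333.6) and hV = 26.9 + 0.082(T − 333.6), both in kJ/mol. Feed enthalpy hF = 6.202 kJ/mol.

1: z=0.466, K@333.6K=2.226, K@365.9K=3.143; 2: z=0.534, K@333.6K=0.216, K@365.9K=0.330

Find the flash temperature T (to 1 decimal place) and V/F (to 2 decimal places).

T = 337.7 K, V/F = 0.20

Adiabatic flash: solve Rachford–Rice at each trial T, then check hF = ψ·hV(T) + (1−ψ)·hL(T).
  T = 333.6 K: K = (2.226, 0.216), RR gives ψ = 0.159, H_out = 4.272 kJ/mol
  T = 365.9 K: K = (3.143, 0.330), RR gives ψ = 0.446, H_out = 16.622 kJ/mol
  T = 349.8 K: K = (2.668, 0.270), RR gives ψ = 0.318, H_out = 11.097 kJ/mol
  T = 341.7 K: K = (2.442, 0.242), RR gives ψ = 0.245, H_out = 7.914 kJ/mol
  T = 337.6 K: K = (2.331, 0.229), RR gives ψ = 0.203, H_out = 6.141 kJ/mol
  T = 339.6 K: K = (2.385, 0.235), RR gives ψ = 0.224, H_out = 7.022 kJ/mol
Linear interpolation between T = 337.6 (H_out = 6.141) and T = 339.6 (H_out = 7.022) on hF = 6.202 gives T ≈ 337.7 K, at which ψ = 0.20.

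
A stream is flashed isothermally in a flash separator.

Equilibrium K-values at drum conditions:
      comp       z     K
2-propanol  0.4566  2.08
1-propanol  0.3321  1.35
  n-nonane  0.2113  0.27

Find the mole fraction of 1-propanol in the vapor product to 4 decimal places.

Newton iteration, ψ⁰ = 0.5:
  ψ = 0.5000: g = 0.17622, g' = -0.5333 → ψ = 0.8305
  ψ = 0.8305: g = -0.04170, g' = -0.8986 → ψ = 0.7841
  ψ = 0.7841: g = -0.00247, g' = -0.7969 → ψ = 0.7810
  ψ = 0.7810: g = -0.00001, g' = -0.7911 → ψ = 0.7809
Converged at ψ = 0.7809.
Compositions from xᵢ = zᵢ/(1+ψ(Kᵢ−1)), yᵢ = Kᵢxᵢ:
  2-propanol: x = 0.2477, y = 0.5152
  1-propanol: x = 0.2608, y = 0.3521
  n-nonane: x = 0.4915, y = 0.1327

y_1-propanol = 0.3521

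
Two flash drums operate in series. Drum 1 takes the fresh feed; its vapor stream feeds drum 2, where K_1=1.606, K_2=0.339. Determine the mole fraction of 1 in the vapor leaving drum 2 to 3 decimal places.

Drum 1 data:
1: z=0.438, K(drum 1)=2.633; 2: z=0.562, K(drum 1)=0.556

Drum 1:
Let ψ₁ = V/F and solve Σ zᵢ(Kᵢ−1)/(1+ψ₁(Kᵢ−1)) = 0.
Check two-phase: ΣzᵢKᵢ = 1.466 > 1 and Σzᵢ/Kᵢ = 1.177 > 1, so g(0) = 0.466 > 0 and g(1) = -0.177 < 0.
Newton–Raphson from ψ₁ = 0.5:
  ψ₁ = 0.500: g = 0.0730, g' = -0.537 → ψ₁ = 0.636
  ψ₁ = 0.636: g = 0.0031, g' = -0.496 → ψ₁ = 0.642
Converged at ψ₁ = 0.642.
Drum-1 compositions:
  1: x = 0.214, y = 0.563
  2: x = 0.786, y = 0.437
Drum-2 feed = drum-1 vapor: z₂ = (0.5629, 0.4371).
Drum 2:
Let ψ₂ = V/F and solve Σ zᵢ(Kᵢ−1)/(1+ψ₂(Kᵢ−1)) = 0.
g(0) = ΣzᵢKᵢ − 1 = 0.052 and g(1) = 1 − Σzᵢ/Kᵢ = -0.640, so a root lies in (0, 1).
Binary case is linear: z₁(K₁−1)(1+ψ₂(K₂−1)) + z₂(K₂−1)(1+ψ₂(K₁−1)) = 0
⇒ ψ₂ = [z₁(K₁−1)+z₂(K₂−1)] / [−(K₁−1)(K₂−1)] = 0.0521/0.4006 = 0.130
  1: x = 0.522, y = 0.838
  2: x = 0.478, y = 0.162

y_1 (drum 2) = 0.838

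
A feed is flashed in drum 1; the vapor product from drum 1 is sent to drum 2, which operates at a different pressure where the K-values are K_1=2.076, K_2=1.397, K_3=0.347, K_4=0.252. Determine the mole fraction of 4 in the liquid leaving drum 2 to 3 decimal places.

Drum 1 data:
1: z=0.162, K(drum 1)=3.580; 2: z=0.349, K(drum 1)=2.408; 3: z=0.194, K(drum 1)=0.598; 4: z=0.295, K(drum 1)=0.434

x_4 (drum 2) = 0.264

Drum 1:
Material balance + equilibrium reduce to Σ zᵢ(Kᵢ−1)/(1+ψ₁(Kᵢ−1)) = 0.
Check two-phase: ΣzᵢKᵢ = 1.664 > 1 and Σzᵢ/Kᵢ = 1.194 > 1, so g(0) = 0.664 > 0 and g(1) = -0.194 < 0.
Newton–Raphson from ψ₁ = 0.39:
  ψ₁ = 0.390: g = 0.2188, g' = -0.756 → ψ₁ = 0.679
  ψ₁ = 0.679: g = 0.0244, g' = -0.632 → ψ₁ = 0.718
Converged at ψ₁ = 0.718.
Drum-1 compositions:
  1: x = 0.057, y = 0.203
  2: x = 0.174, y = 0.418
  3: x = 0.273, y = 0.163
  4: x = 0.497, y = 0.216
Drum-2 feed = drum-1 vapor: z₂ = (0.2033, 0.4179, 0.1631, 0.2157).
Drum 2:
Let ψ₂ = V/F and solve Σ zᵢ(Kᵢ−1)/(1+ψ₂(Kᵢ−1)) = 0.
g(0) = ΣzᵢKᵢ − 1 = 0.117 and g(1) = 1 − Σzᵢ/Kᵢ = -0.723, so a root lies in (0, 1).
Newton iteration, ψ₂⁰ = 0.5:
  ψ₂ = 0.500: g = -0.1351, g' = -0.607 → ψ₂ = 0.277
  ψ₂ = 0.277: g = -0.0156, g' = -0.489 → ψ₂ = 0.245
Converged at ψ₂ = 0.245.
  1: x = 0.161, y = 0.334
  2: x = 0.381, y = 0.532
  3: x = 0.194, y = 0.067
  4: x = 0.264, y = 0.067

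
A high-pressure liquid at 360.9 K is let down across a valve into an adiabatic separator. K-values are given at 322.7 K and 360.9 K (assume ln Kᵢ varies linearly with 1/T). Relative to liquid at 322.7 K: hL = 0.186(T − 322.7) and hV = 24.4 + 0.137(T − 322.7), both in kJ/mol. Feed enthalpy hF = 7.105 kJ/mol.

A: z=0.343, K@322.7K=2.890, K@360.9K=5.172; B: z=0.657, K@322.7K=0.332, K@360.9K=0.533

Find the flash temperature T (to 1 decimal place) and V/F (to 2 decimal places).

T = 329.3 K, V/F = 0.24

Adiabatic flash: solve Rachford–Rice at each trial T, then check hF = ψ·hV(T) + (1−ψ)·hL(T).
  T = 322.7 K: K = (2.890, 0.332), RR gives ψ = 0.166, H_out = 4.047 kJ/mol
  T = 360.9 K: K = (5.172, 0.533), RR gives ψ = 0.577, H_out = 20.104 kJ/mol
  T = 341.8 K: K = (3.930, 0.426), RR gives ψ = 0.374, H_out = 12.318 kJ/mol
  T = 332.2 K: K = (3.382, 0.377), RR gives ψ = 0.275, H_out = 8.349 kJ/mol
  T = 327.4 K: K = (3.127, 0.354), RR gives ψ = 0.222, H_out = 6.243 kJ/mol
  T = 329.8 K: K = (3.253, 0.366), RR gives ψ = 0.249, H_out = 7.311 kJ/mol
Linear interpolation between T = 327.4 (H_out = 6.243) and T = 329.8 (H_out = 7.311) on hF = 7.105 gives T ≈ 329.3 K, at which ψ = 0.24.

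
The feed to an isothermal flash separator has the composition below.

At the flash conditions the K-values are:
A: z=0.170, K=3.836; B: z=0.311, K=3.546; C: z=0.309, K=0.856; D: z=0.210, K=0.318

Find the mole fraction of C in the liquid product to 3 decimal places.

x_C = 0.352

Rachford–Rice: g(ψ) = Σ zᵢ(Kᵢ−1)/(1+ψ(Kᵢ−1)) = 0.
Check two-phase: ΣzᵢKᵢ = 2.086 > 1 and Σzᵢ/Kᵢ = 1.153 > 1, so g(0) = 1.086 > 0 and g(1) = -0.153 < 0.
Newton–Raphson from ψ = 0.6:
  ψ = 0.600: g = 0.2006, g' = -0.790 → ψ = 0.854
  ψ = 0.854: g = -0.0032, g' = -0.885 → ψ = 0.850
Converged at ψ = 0.850.
Compositions from xᵢ = zᵢ/(1+ψ(Kᵢ−1)), yᵢ = Kᵢxᵢ:
  A: x = 0.050, y = 0.191
  B: x = 0.098, y = 0.348
  C: x = 0.352, y = 0.301
  D: x = 0.500, y = 0.159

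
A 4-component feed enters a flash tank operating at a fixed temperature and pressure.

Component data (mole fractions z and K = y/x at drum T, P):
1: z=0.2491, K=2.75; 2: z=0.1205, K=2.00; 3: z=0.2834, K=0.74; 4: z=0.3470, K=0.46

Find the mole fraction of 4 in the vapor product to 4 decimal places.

Material balance + equilibrium reduce to Σ zᵢ(Kᵢ−1)/(1+ψ(Kᵢ−1)) = 0.
Feasibility: ΣzᵢKᵢ = 1.2954, Σzᵢ/Kᵢ = 1.2882 — both > 1, two phases present.
Newton iteration, ψ⁰ = 0.61:
  ψ = 0.6100: g = -0.08130, g' = -0.4770 → ψ = 0.4396
  ψ = 0.4396: g = 0.00121, g' = -0.5003 → ψ = 0.4420
Converged at ψ = 0.4420.
Compositions from xᵢ = zᵢ/(1+ψ(Kᵢ−1)), yᵢ = Kᵢxᵢ:
  1: x = 0.1405, y = 0.3863
  2: x = 0.0836, y = 0.1671
  3: x = 0.3202, y = 0.2369
  4: x = 0.4558, y = 0.2097

y_4 = 0.2097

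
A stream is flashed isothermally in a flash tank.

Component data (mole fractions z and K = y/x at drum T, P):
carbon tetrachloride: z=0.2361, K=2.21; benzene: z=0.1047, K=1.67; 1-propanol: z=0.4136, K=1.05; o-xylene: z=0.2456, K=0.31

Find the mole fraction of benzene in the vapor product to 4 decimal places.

y_benzene = 0.1322

Material balance + equilibrium reduce to Σ zᵢ(Kᵢ−1)/(1+ψ(Kᵢ−1)) = 0.
g(0) = ΣzᵢKᵢ − 1 = 0.2070 and g(1) = 1 − Σzᵢ/Kᵢ = -0.3557, so a root lies in (0, 1).
Iterate (Newton) starting at ψ = 0.36:
  ψ = 0.3600: g = 0.05036, g' = -0.4062 → ψ = 0.4840
  ψ = 0.4840: g = -0.00109, g' = -0.4288 → ψ = 0.4814
Converged at ψ = 0.4814.
Compositions from xᵢ = zᵢ/(1+ψ(Kᵢ−1)), yᵢ = Kᵢxᵢ:
  carbon tetrachloride: x = 0.1492, y = 0.3297
  benzene: x = 0.0792, y = 0.1322
  1-propanol: x = 0.4039, y = 0.4241
  o-xylene: x = 0.3678, y = 0.1140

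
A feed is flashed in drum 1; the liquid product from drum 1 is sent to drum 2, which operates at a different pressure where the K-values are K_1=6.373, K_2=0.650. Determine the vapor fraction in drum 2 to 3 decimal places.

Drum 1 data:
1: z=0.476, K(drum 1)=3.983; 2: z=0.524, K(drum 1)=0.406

Drum 1:
Let ψ₁ = V/F and solve Σ zᵢ(Kᵢ−1)/(1+ψ₁(Kᵢ−1)) = 0.
g(0) = ΣzᵢKᵢ − 1 = 1.109 and g(1) = 1 − Σzᵢ/Kᵢ = -0.410, so a root lies in (0, 1).
Binary case is linear: z₁(K₁−1)(1+ψ₁(K₂−1)) + z₂(K₂−1)(1+ψ₁(K₁−1)) = 0
⇒ ψ₁ = [z₁(K₁−1)+z₂(K₂−1)] / [−(K₁−1)(K₂−1)] = 1.1087/1.7719 = 0.626
Drum-1 compositions:
  1: x = 0.166, y = 0.661
  2: x = 0.834, y = 0.339
Drum-2 feed = drum-1 liquid: z₂ = (0.1661, 0.8339).
Drum 2:
Iterate (Newton) starting at ψ₂ = 0.5:
  ψ₂ = 0.500: g = -0.1118, g' = -0.503 → ψ₂ = 0.278
  ψ₂ = 0.278: g = 0.0347, g' = -0.897 → ψ₂ = 0.316
  ψ₂ = 0.316: g = 0.0022, g' = -0.787 → ψ₂ = 0.319
Converged at ψ₂ = 0.319.
  1: x = 0.061, y = 0.390
  2: x = 0.939, y = 0.610

V/F (drum 2) = 0.319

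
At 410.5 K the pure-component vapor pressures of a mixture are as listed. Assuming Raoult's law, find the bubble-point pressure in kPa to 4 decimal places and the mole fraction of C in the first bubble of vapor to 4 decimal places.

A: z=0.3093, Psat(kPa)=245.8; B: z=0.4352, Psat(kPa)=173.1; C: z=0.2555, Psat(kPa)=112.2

At the bubble point ψ → 0, so ΣzᵢKᵢ = 1 with Kᵢ = Pᵢˢᵃᵗ/P ⇒ P = ΣzᵢPᵢˢᵃᵗ.
P = 0.3093·245.8 + 0.4352·173.1 + 0.2555·112.2 = 180.0262 kPa
yᵢ = zᵢPᵢˢᵃᵗ/P ⇒ y_C = 0.2555·112.2/180.0262 = 0.1592

Pbub = 180.0262 kPa, y_C = 0.1592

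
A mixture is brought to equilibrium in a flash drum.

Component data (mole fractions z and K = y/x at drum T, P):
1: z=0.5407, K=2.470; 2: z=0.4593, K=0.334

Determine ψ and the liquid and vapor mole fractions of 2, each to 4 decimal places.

ψ = 0.4994, x_2 = 0.6882, y_2 = 0.2299

Let ψ = V/F and solve Σ zᵢ(Kᵢ−1)/(1+ψ(Kᵢ−1)) = 0.
Check two-phase: ΣzᵢKᵢ = 1.4889 > 1 and Σzᵢ/Kᵢ = 1.5941 > 1, so g(0) = 0.4889 > 0 and g(1) = -0.5941 < 0.
Binary case is linear: z₁(K₁−1)(1+ψ(K₂−1)) + z₂(K₂−1)(1+ψ(K₁−1)) = 0
⇒ ψ = [z₁(K₁−1)+z₂(K₂−1)] / [−(K₁−1)(K₂−1)] = 0.48894/0.97902 = 0.4994
Compositions from xᵢ = zᵢ/(1+ψ(Kᵢ−1)), yᵢ = Kᵢxᵢ:
  1: x = 0.3118, y = 0.7701
  2: x = 0.6882, y = 0.2299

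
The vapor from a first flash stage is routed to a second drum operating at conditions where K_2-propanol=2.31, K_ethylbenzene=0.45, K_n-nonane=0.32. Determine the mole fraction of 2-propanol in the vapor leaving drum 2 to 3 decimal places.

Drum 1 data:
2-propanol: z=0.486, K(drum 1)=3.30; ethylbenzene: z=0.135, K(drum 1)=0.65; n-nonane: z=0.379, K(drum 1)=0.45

Drum 1:
Iterate (Newton) starting at ψ₁ = 0.5:
  ψ₁ = 0.500: g = 0.1751, g' = -0.799 → ψ₁ = 0.719
  ψ₁ = 0.719: g = 0.0131, g' = -0.708 → ψ₁ = 0.738
Converged at ψ₁ = 0.738.
Drum-1 compositions:
  2-propanol: x = 0.180, y = 0.595
  ethylbenzene: x = 0.182, y = 0.118
  n-nonane: x = 0.638, y = 0.287
Drum-2 feed = drum-1 vapor: z₂ = (0.5947, 0.1183, 0.2870).
Drum 2:
Newton–Raphson from ψ₂ = 0.5:
  ψ₂ = 0.500: g = 0.0853, g' = -0.745 → ψ₂ = 0.614
  ψ₂ = 0.614: g = -0.0019, g' = -0.786 → ψ₂ = 0.612
Converged at ψ₂ = 0.612.
  2-propanol: x = 0.330, y = 0.762
  ethylbenzene: x = 0.178, y = 0.080
  n-nonane: x = 0.492, y = 0.157

y_2-propanol (drum 2) = 0.762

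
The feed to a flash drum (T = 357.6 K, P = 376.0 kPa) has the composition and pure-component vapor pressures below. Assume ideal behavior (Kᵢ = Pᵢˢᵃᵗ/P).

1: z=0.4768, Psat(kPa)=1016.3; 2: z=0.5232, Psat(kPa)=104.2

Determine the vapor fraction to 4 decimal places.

Raoult's law: Kᵢ = Pᵢˢᵃᵗ/P = Pᵢˢᵃᵗ/376.0.
  K_1 = 1016.3/376.0 = 2.702926, K_2 = 104.2/376.0 = 0.277128
Rachford–Rice: g(ψ) = Σ zᵢ(Kᵢ−1)/(1+ψ(Kᵢ−1)) = 0.
g(0) = ΣzᵢKᵢ − 1 = 0.4337 and g(1) = 1 − Σzᵢ/Kᵢ = -1.0643, so a root lies in (0, 1).
Binary case is linear: z₁(K₁−1)(1+ψ(K₂−1)) + z₂(K₂−1)(1+ψ(K₁−1)) = 0
⇒ ψ = [z₁(K₁−1)+z₂(K₂−1)] / [−(K₁−1)(K₂−1)] = 0.43375/1.23100 = 0.3524

ψ = 0.3524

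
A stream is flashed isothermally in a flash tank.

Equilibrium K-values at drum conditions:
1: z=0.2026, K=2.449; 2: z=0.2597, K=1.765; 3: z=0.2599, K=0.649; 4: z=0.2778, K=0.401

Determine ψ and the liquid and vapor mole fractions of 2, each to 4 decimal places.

ψ = 0.4274, x_2 = 0.1957, y_2 = 0.3454

Newton–Raphson from ψ = 0.5:
  ψ = 0.5000: g = -0.03425, g' = -0.4728 → ψ = 0.4275
  ψ = 0.4275: g = -0.00005, g' = -0.4729 → ψ = 0.4274
Converged at ψ = 0.4274.
Compositions from xᵢ = zᵢ/(1+ψ(Kᵢ−1)), yᵢ = Kᵢxᵢ:
  1: x = 0.1251, y = 0.3064
  2: x = 0.1957, y = 0.3454
  3: x = 0.3058, y = 0.1984
  4: x = 0.3734, y = 0.1497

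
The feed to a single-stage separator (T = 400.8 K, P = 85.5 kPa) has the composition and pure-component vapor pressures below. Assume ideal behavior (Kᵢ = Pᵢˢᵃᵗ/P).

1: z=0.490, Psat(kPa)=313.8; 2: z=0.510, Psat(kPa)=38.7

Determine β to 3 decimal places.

β = 0.704

Raoult's law: Kᵢ = Pᵢˢᵃᵗ/P = Pᵢˢᵃᵗ/85.5.
  K_1 = 313.8/85.5 = 3.67018, K_2 = 38.7/85.5 = 0.45263
Rachford–Rice: g(β) = Σ zᵢ(Kᵢ−1)/(1+β(Kᵢ−1)) = 0.
g(0) = ΣzᵢKᵢ − 1 = 1.029 and g(1) = 1 − Σzᵢ/Kᵢ = -0.260, so a root lies in (0, 1).
Newton–Raphson from β = 0.5:
  β = 0.500: g = 0.1760, g' = -0.930 → β = 0.689
  β = 0.689: g = 0.0124, g' = -0.827 → β = 0.704
Converged at β = 0.704.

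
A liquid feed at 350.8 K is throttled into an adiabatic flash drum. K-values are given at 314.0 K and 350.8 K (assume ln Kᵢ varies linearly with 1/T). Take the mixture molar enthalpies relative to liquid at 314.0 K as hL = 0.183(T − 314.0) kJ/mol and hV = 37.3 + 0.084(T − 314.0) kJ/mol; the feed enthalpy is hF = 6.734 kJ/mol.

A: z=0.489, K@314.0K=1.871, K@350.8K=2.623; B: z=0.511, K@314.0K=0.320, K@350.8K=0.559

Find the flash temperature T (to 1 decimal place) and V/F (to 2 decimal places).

T = 316.1 K, V/F = 0.17

Adiabatic flash: solve Rachford–Rice at each trial T, then check hF = ψ·hV(T) + (1−ψ)·hL(T).
  T = 314.0 K: K = (1.871, 0.320), RR gives ψ = 0.132, H_out = 4.940 kJ/mol
  T = 350.8 K: K = (2.623, 0.559), RR gives ψ = 0.794, H_out = 33.458 kJ/mol
  T = 332.4 K: K = (2.236, 0.430), RR gives ψ = 0.444, H_out = 19.112 kJ/mol
  T = 323.2 K: K = (2.051, 0.372), RR gives ψ = 0.293, H_out = 12.333 kJ/mol
  T = 318.6 K: K = (1.960, 0.346), RR gives ψ = 0.215, H_out = 8.760 kJ/mol
  T = 316.3 K: K = (1.915, 0.333), RR gives ψ = 0.174, H_out = 6.888 kJ/mol
Linear interpolation between T = 314.0 (H_out = 4.940) and T = 316.3 (H_out = 6.888) on hF = 6.734 gives T ≈ 316.1 K, at which ψ = 0.17.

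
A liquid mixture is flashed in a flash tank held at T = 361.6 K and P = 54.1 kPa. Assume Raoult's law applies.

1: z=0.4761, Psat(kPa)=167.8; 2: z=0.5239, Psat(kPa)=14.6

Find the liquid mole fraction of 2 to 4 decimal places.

x_2 = 0.7422

Raoult's law: Kᵢ = Pᵢˢᵃᵗ/P = Pᵢˢᵃᵗ/54.1.
  K_1 = 167.8/54.1 = 3.101664, K_2 = 14.6/54.1 = 0.269871
Rachford–Rice: g(β) = Σ zᵢ(Kᵢ−1)/(1+β(Kᵢ−1)) = 0.
g(0) = ΣzᵢKᵢ − 1 = 0.6181 and g(1) = 1 − Σzᵢ/Kᵢ = -1.0948, so a root lies in (0, 1).
Newton–Raphson from β = 0.5:
  β = 0.5000: g = -0.11455, g' = -1.1928 → β = 0.4040
  β = 0.4040: g = -0.00138, g' = -1.1769 → β = 0.4028
Converged at β = 0.4028.
Compositions from xᵢ = zᵢ/(1+β(Kᵢ−1)), yᵢ = Kᵢxᵢ:
  1: x = 0.2578, y = 0.7997
  2: x = 0.7422, y = 0.2003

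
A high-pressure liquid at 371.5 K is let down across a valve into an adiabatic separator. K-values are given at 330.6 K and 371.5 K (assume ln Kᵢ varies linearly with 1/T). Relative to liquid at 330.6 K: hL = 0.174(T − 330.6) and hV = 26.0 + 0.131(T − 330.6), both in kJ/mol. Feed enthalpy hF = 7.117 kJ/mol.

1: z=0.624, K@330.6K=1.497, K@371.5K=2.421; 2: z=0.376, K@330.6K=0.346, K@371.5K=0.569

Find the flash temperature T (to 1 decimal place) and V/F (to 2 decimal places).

Adiabatic flash: solve Rachford–Rice at each trial T, then check hF = ψ·hV(T) + (1−ψ)·hL(T).
  T = 330.6 K: K = (1.497, 0.346), RR gives ψ = 0.198, H_out = 5.137 kJ/mol
  T = 371.5 K: K = (2.421, 0.569), RR gives ψ = 1.000, H_out = 31.358 kJ/mol
  T = 351.1 K: K = (1.932, 0.450), RR gives ψ = 0.732, H_out = 21.952 kJ/mol
  T = 340.9 K: K = (1.708, 0.397), RR gives ψ = 0.503, H_out = 14.652 kJ/mol
  T = 335.8 K: K = (1.602, 0.371), RR gives ψ = 0.367, H_out = 10.372 kJ/mol
  T = 333.2 K: K = (1.549, 0.358), RR gives ψ = 0.288, H_out = 7.897 kJ/mol
  T = 331.9 K: K = (1.523, 0.352), RR gives ψ = 0.244, H_out = 6.558 kJ/mol
Linear interpolation between T = 331.9 (H_out = 6.558) and T = 333.2 (H_out = 7.897) on hF = 7.117 gives T ≈ 332.4 K, at which ψ = 0.26.

T = 332.4 K, V/F = 0.26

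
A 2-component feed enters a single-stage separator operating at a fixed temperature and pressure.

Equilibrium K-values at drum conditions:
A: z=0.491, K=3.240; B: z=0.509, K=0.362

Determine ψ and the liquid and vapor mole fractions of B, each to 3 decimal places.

ψ = 0.542, x_B = 0.778, y_B = 0.282

Let ψ = V/F and solve Σ zᵢ(Kᵢ−1)/(1+ψ(Kᵢ−1)) = 0.
Check two-phase: ΣzᵢKᵢ = 1.775 > 1 and Σzᵢ/Kᵢ = 1.558 > 1, so g(0) = 0.775 > 0 and g(1) = -0.558 < 0.
Binary case is linear: z₁(K₁−1)(1+ψ(K₂−1)) + z₂(K₂−1)(1+ψ(K₁−1)) = 0
⇒ ψ = [z₁(K₁−1)+z₂(K₂−1)] / [−(K₁−1)(K₂−1)] = 0.7751/1.4291 = 0.542
Compositions from xᵢ = zᵢ/(1+ψ(Kᵢ−1)), yᵢ = Kᵢxᵢ:
  A: x = 0.222, y = 0.718
  B: x = 0.778, y = 0.282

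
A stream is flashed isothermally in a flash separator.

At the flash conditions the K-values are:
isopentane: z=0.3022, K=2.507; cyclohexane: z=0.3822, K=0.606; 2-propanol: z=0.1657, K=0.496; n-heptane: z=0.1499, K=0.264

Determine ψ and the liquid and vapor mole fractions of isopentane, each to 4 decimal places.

Newton–Raphson from ψ = 0.54:
  ψ = 0.5400: g = -0.23803, g' = -0.6074 → ψ = 0.1481
  ψ = 0.1481: g = -0.00170, g' = -0.6770 → ψ = 0.1456
Converged at ψ = 0.1456.
Compositions from xᵢ = zᵢ/(1+ψ(Kᵢ−1)), yᵢ = Kᵢxᵢ:
  isopentane: x = 0.2478, y = 0.6213
  cyclohexane: x = 0.4055, y = 0.2457
  2-propanol: x = 0.1788, y = 0.0887
  n-heptane: x = 0.1679, y = 0.0443

ψ = 0.1456, x_isopentane = 0.2478, y_isopentane = 0.6213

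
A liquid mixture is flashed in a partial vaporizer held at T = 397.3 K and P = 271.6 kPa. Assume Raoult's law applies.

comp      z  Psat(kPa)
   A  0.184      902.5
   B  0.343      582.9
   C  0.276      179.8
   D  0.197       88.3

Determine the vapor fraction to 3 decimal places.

Raoult's law: Kᵢ = Pᵢˢᵃᵗ/P = Pᵢˢᵃᵗ/271.6.
  K_A = 902.5/271.6 = 3.32290, K_B = 582.9/271.6 = 2.14617, K_C = 179.8/271.6 = 0.66200, K_D = 88.3/271.6 = 0.32511
Newton iteration, ψ⁰ = 0.56:
  ψ = 0.560: g = 0.0964, g' = -0.635 → ψ = 0.712
  ψ = 0.712: g = -0.0012, g' = -0.665 → ψ = 0.710
Converged at ψ = 0.710.

ψ = 0.710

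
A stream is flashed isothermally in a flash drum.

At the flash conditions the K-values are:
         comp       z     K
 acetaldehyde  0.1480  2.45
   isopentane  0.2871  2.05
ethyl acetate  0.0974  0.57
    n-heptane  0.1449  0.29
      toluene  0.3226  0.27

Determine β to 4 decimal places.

Material balance + equilibrium reduce to Σ zᵢ(Kᵢ−1)/(1+β(Kᵢ−1)) = 0.
g(0) = ΣzᵢKᵢ − 1 = 0.1358 and g(1) = 1 − Σzᵢ/Kᵢ = -1.0658, so a root lies in (0, 1).
Iterate (Newton) starting at β = 0.52:
  β = 0.5200: g = -0.27929, g' = -0.8937 → β = 0.2075
  β = 0.2075: g = -0.03167, g' = -0.7582 → β = 0.1657
  β = 0.1657: g = 0.00020, g' = -0.7691 → β = 0.1660
Converged at β = 0.1660.

β = 0.1660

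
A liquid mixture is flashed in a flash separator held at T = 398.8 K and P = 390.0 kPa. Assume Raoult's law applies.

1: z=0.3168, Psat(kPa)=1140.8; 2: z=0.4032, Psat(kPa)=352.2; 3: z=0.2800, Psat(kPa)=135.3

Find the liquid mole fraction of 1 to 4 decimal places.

Raoult's law: Kᵢ = Pᵢˢᵃᵗ/P = Pᵢˢᵃᵗ/390.0.
  K_1 = 1140.8/390.0 = 2.925128, K_2 = 352.2/390.0 = 0.903077, K_3 = 135.3/390.0 = 0.346923
Material balance + equilibrium reduce to Σ zᵢ(Kᵢ−1)/(1+ψ(Kᵢ−1)) = 0.
Check two-phase: ΣzᵢKᵢ = 1.3879 > 1 and Σzᵢ/Kᵢ = 1.3619 > 1, so g(0) = 0.3879 > 0 and g(1) = -0.3619 < 0.
Iterate (Newton) starting at ψ = 0.34:
  ψ = 0.3400: g = 0.09314, g' = -0.6303 → ψ = 0.4878
  ψ = 0.4878: g = 0.00516, g' = -0.5736 → ψ = 0.4968
Converged at ψ = 0.4968.
Compositions from xᵢ = zᵢ/(1+ψ(Kᵢ−1)), yᵢ = Kᵢxᵢ:
  1: x = 0.1619, y = 0.4737
  2: x = 0.4236, y = 0.3825
  3: x = 0.4145, y = 0.1438

x_1 = 0.1619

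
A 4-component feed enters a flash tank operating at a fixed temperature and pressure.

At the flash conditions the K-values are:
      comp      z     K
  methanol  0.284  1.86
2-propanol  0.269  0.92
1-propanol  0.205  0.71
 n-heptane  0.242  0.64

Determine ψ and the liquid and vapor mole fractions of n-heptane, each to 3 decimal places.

ψ = 0.349, x_n-heptane = 0.277, y_n-heptane = 0.177

Newton iteration, ψ⁰ = 0.5:
  ψ = 0.500: g = -0.0274, g' = -0.175 → ψ = 0.343
  ψ = 0.343: g = 0.0010, g' = -0.189 → ψ = 0.349
Converged at ψ = 0.349.
Compositions from xᵢ = zᵢ/(1+ψ(Kᵢ−1)), yᵢ = Kᵢxᵢ:
  methanol: x = 0.218, y = 0.406
  2-propanol: x = 0.277, y = 0.255
  1-propanol: x = 0.228, y = 0.162
  n-heptane: x = 0.277, y = 0.177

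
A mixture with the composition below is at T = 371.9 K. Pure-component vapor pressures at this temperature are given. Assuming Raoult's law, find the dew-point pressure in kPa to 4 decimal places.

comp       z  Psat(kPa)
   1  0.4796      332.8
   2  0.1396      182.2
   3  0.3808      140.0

At the dew point ψ → 1, so Σzᵢ/Kᵢ = 1 with Kᵢ = Pᵢˢᵃᵗ/P ⇒ 1/P = Σzᵢ/Pᵢˢᵃᵗ.
1/P = 0.4796/332.8 + 0.1396/182.2 + 0.3808/140.0 = 0.0049273 ⇒ P = 202.9510 kPa

Pdew = 202.9510 kPa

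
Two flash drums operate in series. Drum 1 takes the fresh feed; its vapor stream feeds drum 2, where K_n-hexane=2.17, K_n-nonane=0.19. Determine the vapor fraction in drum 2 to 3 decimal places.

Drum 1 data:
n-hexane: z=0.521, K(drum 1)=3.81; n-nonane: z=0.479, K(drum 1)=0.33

V/F (drum 2) = 0.678

Drum 1:
Rachford–Rice: g(ψ₁) = Σ zᵢ(Kᵢ−1)/(1+ψ₁(Kᵢ−1)) = 0.
Check two-phase: ΣzᵢKᵢ = 2.143 > 1 and Σzᵢ/Kᵢ = 1.588 > 1, so g(0) = 1.143 > 0 and g(1) = -0.588 < 0.
Newton iteration, ψ₁⁰ = 0.55:
  ψ₁ = 0.550: g = 0.0669, g' = -1.174 → ψ₁ = 0.607
Converged at ψ₁ = 0.607.
Drum-1 compositions:
  n-hexane: x = 0.193, y = 0.734
  n-nonane: x = 0.807, y = 0.266
Drum-2 feed = drum-1 vapor: z₂ = (0.7335, 0.2665).
Drum 2:
Material balance + equilibrium reduce to Σ zᵢ(Kᵢ−1)/(1+ψ₂(Kᵢ−1)) = 0.
Feasibility: ΣzᵢKᵢ = 1.642, Σzᵢ/Kᵢ = 1.740 — both > 1, two phases present.
Binary case is linear: z₁(K₁−1)(1+ψ₂(K₂−1)) + z₂(K₂−1)(1+ψ₂(K₁−1)) = 0
⇒ ψ₂ = [z₁(K₁−1)+z₂(K₂−1)] / [−(K₁−1)(K₂−1)] = 0.6424/0.9477 = 0.678
  n-hexane: x = 0.409, y = 0.888
  n-nonane: x = 0.591, y = 0.112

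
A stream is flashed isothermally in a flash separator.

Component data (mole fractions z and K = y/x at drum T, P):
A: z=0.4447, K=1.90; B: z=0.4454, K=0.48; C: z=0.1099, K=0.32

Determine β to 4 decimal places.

β = 0.1878

Rachford–Rice: g(β) = Σ zᵢ(Kᵢ−1)/(1+β(Kᵢ−1)) = 0.
Check two-phase: ΣzᵢKᵢ = 1.0939 > 1 and Σzᵢ/Kᵢ = 1.5054 > 1, so g(0) = 0.0939 > 0 and g(1) = -0.5054 < 0.
Iterate (Newton) starting at β = 0.51:
  β = 0.5100: g = -0.15529, g' = -0.5114 → β = 0.2063
  β = 0.2063: g = -0.00882, g' = -0.4761 → β = 0.1878
Converged at β = 0.1878.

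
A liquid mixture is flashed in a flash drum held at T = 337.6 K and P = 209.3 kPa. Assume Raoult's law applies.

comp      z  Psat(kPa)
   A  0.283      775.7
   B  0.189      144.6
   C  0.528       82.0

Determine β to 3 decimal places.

β = 0.265

Raoult's law: Kᵢ = Pᵢˢᵃᵗ/P = Pᵢˢᵃᵗ/209.3.
  K_A = 775.7/209.3 = 3.70616, K_B = 144.6/209.3 = 0.69087, K_C = 82.0/209.3 = 0.39178
Let β = V/F and solve Σ zᵢ(Kᵢ−1)/(1+β(Kᵢ−1)) = 0.
Feasibility: ΣzᵢKᵢ = 1.386, Σzᵢ/Kᵢ = 1.698 — both > 1, two phases present.
Iterate (Newton) starting at β = 0.52:
  β = 0.520: g = -0.2212, g' = -0.801 → β = 0.244
  β = 0.244: g = 0.0210, g' = -1.042 → β = 0.264
  β = 0.264: g = 0.0004, g' = -1.003 → β = 0.265
Converged at β = 0.265.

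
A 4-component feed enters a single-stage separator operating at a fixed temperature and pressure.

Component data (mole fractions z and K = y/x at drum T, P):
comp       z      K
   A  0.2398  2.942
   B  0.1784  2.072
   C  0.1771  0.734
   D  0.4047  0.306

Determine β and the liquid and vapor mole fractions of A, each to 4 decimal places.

Rachford–Rice: g(β) = Σ zᵢ(Kᵢ−1)/(1+β(Kᵢ−1)) = 0.
g(0) = ΣzᵢKᵢ − 1 = 0.3290 and g(1) = 1 − Σzᵢ/Kᵢ = -0.7314, so a root lies in (0, 1).
Iterate (Newton) starting at β = 0.5:
  β = 0.5000: g = -0.12367, g' = -0.7935 → β = 0.3441
  β = 0.3441: g = -0.00201, g' = -0.7859 → β = 0.3416
Converged at β = 0.3416.
Compositions from xᵢ = zᵢ/(1+β(Kᵢ−1)), yᵢ = Kᵢxᵢ:
  A: x = 0.1442, y = 0.4241
  B: x = 0.1306, y = 0.2706
  C: x = 0.1948, y = 0.1430
  D: x = 0.5305, y = 0.1623

β = 0.3416, x_A = 0.1442, y_A = 0.4241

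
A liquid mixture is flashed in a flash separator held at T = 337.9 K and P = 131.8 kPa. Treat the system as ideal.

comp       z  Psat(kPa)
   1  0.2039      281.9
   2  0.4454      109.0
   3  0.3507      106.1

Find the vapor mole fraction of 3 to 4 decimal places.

y_3 = 0.3073

Raoult's law: Kᵢ = Pᵢˢᵃᵗ/P = Pᵢˢᵃᵗ/131.8.
  K_1 = 281.9/131.8 = 2.138847, K_2 = 109.0/131.8 = 0.827011, K_3 = 106.1/131.8 = 0.805008
Let β = V/F and solve Σ zᵢ(Kᵢ−1)/(1+β(Kᵢ−1)) = 0.
Check two-phase: ΣzᵢKᵢ = 1.0868 > 1 and Σzᵢ/Kᵢ = 1.0695 > 1, so g(0) = 0.0868 > 0 and g(1) = -0.0695 < 0.
Newton–Raphson from β = 0.36:
  β = 0.3600: g = 0.00898, g' = -0.1636 → β = 0.4149
  β = 0.4149: g = 0.00029, g' = -0.1532 → β = 0.4168
Converged at β = 0.4168.
Compositions from xᵢ = zᵢ/(1+β(Kᵢ−1)), yᵢ = Kᵢxᵢ:
  1: x = 0.1383, y = 0.2957
  2: x = 0.4800, y = 0.3970
  3: x = 0.3817, y = 0.3073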